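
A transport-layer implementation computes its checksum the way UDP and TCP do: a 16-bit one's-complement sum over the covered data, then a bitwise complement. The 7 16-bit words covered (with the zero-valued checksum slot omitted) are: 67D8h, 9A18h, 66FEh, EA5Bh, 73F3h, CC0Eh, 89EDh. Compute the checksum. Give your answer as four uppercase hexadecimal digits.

One's-complement addition (fold any carry out of bit 15 back into bit 0):
  0x67D8 + 0x9A18 = 0x101F0 → wrap carry → 0x01F1
  0x01F1 + 0x66FE = 0x068EF
  0x68EF + 0xEA5B = 0x1534A → wrap carry → 0x534B
  0x534B + 0x73F3 = 0x0C73E
  0xC73E + 0xCC0E = 0x1934C → wrap carry → 0x934D
  0x934D + 0x89ED = 0x11D3A → wrap carry → 0x1D3B
One's-complement sum = 0x1D3B.
Checksum = ~0x1D3B & 0xFFFF = 0xE2C4.

E2C4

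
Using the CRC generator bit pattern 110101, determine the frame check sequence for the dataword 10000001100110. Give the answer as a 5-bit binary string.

10101

Append 5 zeros: 1000000110011000000. Divide by 110101 (XOR where the leading bit is 1):
  pos 0: 100000 XOR 110101 = 010101
  pos 1: 101010 XOR 110101 = 011111
  pos 2: 111111 XOR 110101 = 001010
  pos 4: 101010 XOR 110101 = 011111
  pos 5: 111110 XOR 110101 = 001011
  pos 7: 101111 XOR 110101 = 011010
  pos 8: 110100 XOR 110101 = 000001
  pos 13: 100000 XOR 110101 = 010101
Remainder (last 5 bits) = 10101. This is the CRC / FCS.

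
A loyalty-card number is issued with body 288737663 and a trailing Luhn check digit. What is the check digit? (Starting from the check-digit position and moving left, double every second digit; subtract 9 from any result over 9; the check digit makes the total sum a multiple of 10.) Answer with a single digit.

Partial digits right→left: 3 6 6 7 3 7 8 8 2
Double every second digit counting from the check-digit position (so the 1st, 3rd, 5th, ... of the partial from the right).
  doubled (with −9 where >9): 6 3 6 7 4 → sum 26
  kept as-is: 6 7 7 8 → sum 28
Total = 26 + 28 = 54.
Check digit = (10 − (54 mod 10)) mod 10 = 6.

6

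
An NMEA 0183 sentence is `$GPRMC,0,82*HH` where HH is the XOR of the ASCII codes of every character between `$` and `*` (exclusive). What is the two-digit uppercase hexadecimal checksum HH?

XOR the ASCII codes of the payload characters:
  'G' = 0x47 → acc = 0x47
  'P' = 0x50 → acc = 0x17
  'R' = 0x52 → acc = 0x45
  'M' = 0x4D → acc = 0x08
  'C' = 0x43 → acc = 0x4B
  ',' = 0x2C → acc = 0x67
  '0' = 0x30 → acc = 0x57
  ',' = 0x2C → acc = 0x7B
  '8' = 0x38 → acc = 0x43
  '2' = 0x32 → acc = 0x71
Checksum = 0x71.

71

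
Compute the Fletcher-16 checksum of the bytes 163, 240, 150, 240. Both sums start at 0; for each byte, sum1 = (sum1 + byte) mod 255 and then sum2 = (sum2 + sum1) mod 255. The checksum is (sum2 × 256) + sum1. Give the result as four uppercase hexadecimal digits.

Running sums (mod 255):
  after byte 0 (163): sum1=163, sum2=163
  after byte 1 (240): sum1=148, sum2=56
  after byte 2 (150): sum1=43, sum2=99
  after byte 3 (240): sum1=28, sum2=127
Checksum = sum2·256 + sum1 = 127·256 + 28 = 32540 = 0x7F1C.

7F1C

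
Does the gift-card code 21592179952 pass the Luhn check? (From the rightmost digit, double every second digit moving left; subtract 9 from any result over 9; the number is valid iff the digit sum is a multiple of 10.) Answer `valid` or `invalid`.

valid

From the right, keep odd positions and double even positions (subtract 9 from any doubled value over 9):
  doubled (positions 2,4,...): 1 9 2 9 2 → sum 23
  kept (positions 1,3,...): 2 9 7 2 5 2 → sum 27
Total = 50.
50 mod 10 = 0, so the number is valid.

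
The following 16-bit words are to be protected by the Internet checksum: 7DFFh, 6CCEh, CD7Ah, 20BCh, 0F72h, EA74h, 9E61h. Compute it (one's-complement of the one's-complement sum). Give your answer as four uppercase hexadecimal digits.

8EB2

One's-complement addition (fold any carry out of bit 15 back into bit 0):
  0x7DFF + 0x6CCE = 0x0EACD
  0xEACD + 0xCD7A = 0x1B847 → wrap carry → 0xB848
  0xB848 + 0x20BC = 0x0D904
  0xD904 + 0x0F72 = 0x0E876
  0xE876 + 0xEA74 = 0x1D2EA → wrap carry → 0xD2EB
  0xD2EB + 0x9E61 = 0x1714C → wrap carry → 0x714D
One's-complement sum = 0x714D.
Checksum = ~0x714D & 0xFFFF = 0x8EB2.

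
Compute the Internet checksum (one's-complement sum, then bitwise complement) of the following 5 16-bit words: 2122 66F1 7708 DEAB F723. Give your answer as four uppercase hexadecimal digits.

One's-complement addition (fold any carry out of bit 15 back into bit 0):
  0x2122 + 0x66F1 = 0x08813
  0x8813 + 0x7708 = 0x0FF1B
  0xFF1B + 0xDEAB = 0x1DDC6 → wrap carry → 0xDDC7
  0xDDC7 + 0xF723 = 0x1D4EA → wrap carry → 0xD4EB
One's-complement sum = 0xD4EB.
Checksum = ~0xD4EB & 0xFFFF = 0x2B14.

2B14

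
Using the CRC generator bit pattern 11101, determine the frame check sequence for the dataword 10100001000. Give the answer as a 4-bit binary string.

0111

Append 4 zeros: 101000010000000. Divide by 11101 (XOR where the leading bit is 1):
  pos 0: 10100 XOR 11101 = 01001
  pos 1: 10010 XOR 11101 = 01111
  pos 2: 11110 XOR 11101 = 00011
  pos 5: 11100 XOR 11101 = 00001
  pos 9: 10000 XOR 11101 = 01101
  pos 10: 11010 XOR 11101 = 00111
Remainder (last 4 bits) = 0111. This is the CRC / FCS.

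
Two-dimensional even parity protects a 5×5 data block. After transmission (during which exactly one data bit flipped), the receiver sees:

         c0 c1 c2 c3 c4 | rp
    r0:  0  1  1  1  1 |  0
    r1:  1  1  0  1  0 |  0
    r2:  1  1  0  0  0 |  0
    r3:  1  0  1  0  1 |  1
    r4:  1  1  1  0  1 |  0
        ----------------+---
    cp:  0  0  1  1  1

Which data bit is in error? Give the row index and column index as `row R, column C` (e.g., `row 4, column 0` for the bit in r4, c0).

row 1, column 3

Recompute each row's even parity and compare to rp:
  r0: data parity 0, sent rp 0 → ok
  r1: data parity 1, sent rp 0 → mismatch
  r2: data parity 0, sent rp 0 → ok
  r3: data parity 1, sent rp 1 → ok
  r4: data parity 0, sent rp 0 → ok
Recompute each column's even parity and compare to cp:
  c0: data parity 0, sent cp 0 → ok
  c1: data parity 0, sent cp 0 → ok
  c2: data parity 1, sent cp 1 → ok
  c3: data parity 0, sent cp 1 → mismatch
  c4: data parity 1, sent cp 1 → ok
Exactly one row (r1) and one column (c3) fail → the flipped bit is at their intersection.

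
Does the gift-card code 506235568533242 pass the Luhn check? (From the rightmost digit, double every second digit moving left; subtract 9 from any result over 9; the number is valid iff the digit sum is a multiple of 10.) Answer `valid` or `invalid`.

invalid

From the right, keep odd positions and double even positions (subtract 9 from any doubled value over 9):
  doubled (positions 2,4,...): 8 6 1 3 1 4 0 → sum 23
  kept (positions 1,3,...): 2 2 3 8 5 3 6 5 → sum 34
Total = 57.
57 mod 10 = 7, so the number is invalid.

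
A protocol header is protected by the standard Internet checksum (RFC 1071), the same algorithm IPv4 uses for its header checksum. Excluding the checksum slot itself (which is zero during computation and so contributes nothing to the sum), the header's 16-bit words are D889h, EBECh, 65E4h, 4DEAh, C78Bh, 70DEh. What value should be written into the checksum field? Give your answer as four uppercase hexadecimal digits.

4F50

One's-complement addition (fold any carry out of bit 15 back into bit 0):
  0xD889 + 0xEBEC = 0x1C475 → wrap carry → 0xC476
  0xC476 + 0x65E4 = 0x12A5A → wrap carry → 0x2A5B
  0x2A5B + 0x4DEA = 0x07845
  0x7845 + 0xC78B = 0x13FD0 → wrap carry → 0x3FD1
  0x3FD1 + 0x70DE = 0x0B0AF
One's-complement sum = 0xB0AF.
Checksum = ~0xB0AF & 0xFFFF = 0x4F50.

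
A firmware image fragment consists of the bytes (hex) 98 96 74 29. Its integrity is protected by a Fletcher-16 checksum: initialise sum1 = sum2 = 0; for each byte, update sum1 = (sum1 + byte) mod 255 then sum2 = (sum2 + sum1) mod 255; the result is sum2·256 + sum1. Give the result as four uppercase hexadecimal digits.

38CC

Running sums (mod 255):
  after byte 0 (98): sum1=152, sum2=152
  after byte 1 (96): sum1=47, sum2=199
  after byte 2 (74): sum1=163, sum2=107
  after byte 3 (29): sum1=204, sum2=56
Checksum = sum2·256 + sum1 = 56·256 + 204 = 14540 = 0x38CC.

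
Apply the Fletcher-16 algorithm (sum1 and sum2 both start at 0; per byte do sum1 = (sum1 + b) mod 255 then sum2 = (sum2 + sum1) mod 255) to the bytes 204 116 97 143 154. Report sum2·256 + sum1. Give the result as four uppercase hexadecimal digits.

AFCC

Running sums (mod 255):
  after byte 0 (204): sum1=204, sum2=204
  after byte 1 (116): sum1=65, sum2=14
  after byte 2 (97): sum1=162, sum2=176
  after byte 3 (143): sum1=50, sum2=226
  after byte 4 (154): sum1=204, sum2=175
Checksum = sum2·256 + sum1 = 175·256 + 204 = 45004 = 0xAFCC.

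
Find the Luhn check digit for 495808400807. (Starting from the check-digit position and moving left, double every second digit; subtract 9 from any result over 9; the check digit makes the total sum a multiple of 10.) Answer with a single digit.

2

Partial digits right→left: 7 0 8 0 0 4 8 0 8 5 9 4
Double every second digit counting from the check-digit position (so the 1st, 3rd, 5th, ... of the partial from the right).
  doubled (with −9 where >9): 5 7 0 7 7 9 → sum 35
  kept as-is: 0 0 4 0 5 4 → sum 13
Total = 35 + 13 = 48.
Check digit = (10 − (48 mod 10)) mod 10 = 2.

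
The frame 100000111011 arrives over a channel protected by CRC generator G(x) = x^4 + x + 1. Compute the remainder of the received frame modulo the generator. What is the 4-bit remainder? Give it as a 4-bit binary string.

Modulo-2 division of 100000111011 by 10011:
  pos 0: 10000 XOR 10011 = 00011
  pos 3: 11011 XOR 10011 = 01000
  pos 4: 10001 XOR 10011 = 00010
  pos 7: 10011 XOR 10011 = 00000
Remainder = 0000 (zero — the frame passes the CRC check).

0000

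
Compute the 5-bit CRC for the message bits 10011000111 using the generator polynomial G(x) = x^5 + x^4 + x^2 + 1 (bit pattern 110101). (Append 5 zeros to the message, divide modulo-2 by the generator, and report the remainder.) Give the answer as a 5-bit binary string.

10010

Append 5 zeros: 1001100011100000. Divide by 110101 (XOR where the leading bit is 1):
  pos 0: 100110 XOR 110101 = 010011
  pos 1: 100110 XOR 110101 = 010011
  pos 2: 100110 XOR 110101 = 010011
  pos 3: 100111 XOR 110101 = 010010
  pos 4: 100101 XOR 110101 = 010000
  pos 5: 100001 XOR 110101 = 010100
  pos 6: 101000 XOR 110101 = 011101
  pos 7: 111010 XOR 110101 = 001111
  pos 9: 111100 XOR 110101 = 001001
Remainder (last 5 bits) = 10010. This is the CRC / FCS.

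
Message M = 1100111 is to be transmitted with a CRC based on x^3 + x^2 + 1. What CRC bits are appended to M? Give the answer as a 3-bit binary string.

111

Append 3 zeros: 1100111000. Divide by 1101 (XOR where the leading bit is 1):
  pos 0: 1100 XOR 1101 = 0001
  pos 3: 1111 XOR 1101 = 0010
  pos 5: 1000 XOR 1101 = 0101
  pos 6: 1010 XOR 1101 = 0111
Remainder (last 3 bits) = 111. This is the CRC / FCS.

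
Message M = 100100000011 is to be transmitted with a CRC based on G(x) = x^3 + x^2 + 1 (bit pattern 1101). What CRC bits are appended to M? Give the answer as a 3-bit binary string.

Append 3 zeros: 100100000011000. Divide by 1101 (XOR where the leading bit is 1):
  pos 0: 1001 XOR 1101 = 0100
  pos 1: 1000 XOR 1101 = 0101
  pos 2: 1010 XOR 1101 = 0111
  pos 3: 1110 XOR 1101 = 0011
  pos 5: 1100 XOR 1101 = 0001
  pos 8: 1011 XOR 1101 = 0110
  pos 9: 1100 XOR 1101 = 0001
Remainder (last 3 bits) = 100. This is the CRC / FCS.

100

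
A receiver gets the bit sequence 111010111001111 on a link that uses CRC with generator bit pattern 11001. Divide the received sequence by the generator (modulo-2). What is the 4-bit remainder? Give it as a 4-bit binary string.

1010

Modulo-2 division of 111010111001111 by 11001:
  pos 0: 11101 XOR 11001 = 00100
  pos 2: 10001 XOR 11001 = 01000
  pos 3: 10001 XOR 11001 = 01000
  pos 4: 10001 XOR 11001 = 01000
  pos 5: 10000 XOR 11001 = 01001
  pos 6: 10010 XOR 11001 = 01011
  pos 7: 10111 XOR 11001 = 01110
  pos 8: 11101 XOR 11001 = 00100
  pos 10: 10011 XOR 11001 = 01010
Remainder = 1010 (nonzero — an error is detected).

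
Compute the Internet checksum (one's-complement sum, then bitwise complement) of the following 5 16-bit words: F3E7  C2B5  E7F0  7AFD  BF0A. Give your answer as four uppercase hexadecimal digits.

One's-complement addition (fold any carry out of bit 15 back into bit 0):
  0xF3E7 + 0xC2B5 = 0x1B69C → wrap carry → 0xB69D
  0xB69D + 0xE7F0 = 0x19E8D → wrap carry → 0x9E8E
  0x9E8E + 0x7AFD = 0x1198B → wrap carry → 0x198C
  0x198C + 0xBF0A = 0x0D896
One's-complement sum = 0xD896.
Checksum = ~0xD896 & 0xFFFF = 0x2769.

2769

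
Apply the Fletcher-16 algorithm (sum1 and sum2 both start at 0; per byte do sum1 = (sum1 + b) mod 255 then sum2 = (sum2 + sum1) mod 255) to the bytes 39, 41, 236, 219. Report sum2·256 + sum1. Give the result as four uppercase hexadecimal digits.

CD19

Running sums (mod 255):
  after byte 0 (39): sum1=39, sum2=39
  after byte 1 (41): sum1=80, sum2=119
  after byte 2 (236): sum1=61, sum2=180
  after byte 3 (219): sum1=25, sum2=205
Checksum = sum2·256 + sum1 = 205·256 + 25 = 52505 = 0xCD19.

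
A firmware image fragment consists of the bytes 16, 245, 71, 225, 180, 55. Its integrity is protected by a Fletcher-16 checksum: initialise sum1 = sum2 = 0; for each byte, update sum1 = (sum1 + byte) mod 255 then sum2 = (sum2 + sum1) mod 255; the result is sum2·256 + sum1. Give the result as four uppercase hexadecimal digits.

Running sums (mod 255):
  after byte 0 (16): sum1=16, sum2=16
  after byte 1 (245): sum1=6, sum2=22
  after byte 2 (71): sum1=77, sum2=99
  after byte 3 (225): sum1=47, sum2=146
  after byte 4 (180): sum1=227, sum2=118
  after byte 5 (55): sum1=27, sum2=145
Checksum = sum2·256 + sum1 = 145·256 + 27 = 37147 = 0x911B.

911B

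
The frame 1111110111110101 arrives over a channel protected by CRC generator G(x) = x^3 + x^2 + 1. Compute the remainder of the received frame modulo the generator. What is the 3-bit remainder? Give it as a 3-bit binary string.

Modulo-2 division of 1111110111110101 by 1101:
  pos 0: 1111 XOR 1101 = 0010
  pos 2: 1011 XOR 1101 = 0110
  pos 3: 1100 XOR 1101 = 0001
  pos 6: 1111 XOR 1101 = 0010
  pos 8: 1011 XOR 1101 = 0110
  pos 9: 1100 XOR 1101 = 0001
  pos 12: 1101 XOR 1101 = 0000
Remainder = 000 (zero — the frame passes the CRC check).

000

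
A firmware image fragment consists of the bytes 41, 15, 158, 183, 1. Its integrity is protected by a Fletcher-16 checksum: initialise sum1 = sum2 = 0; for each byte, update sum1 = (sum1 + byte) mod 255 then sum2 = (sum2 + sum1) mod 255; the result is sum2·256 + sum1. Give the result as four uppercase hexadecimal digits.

568F

Running sums (mod 255):
  after byte 0 (41): sum1=41, sum2=41
  after byte 1 (15): sum1=56, sum2=97
  after byte 2 (158): sum1=214, sum2=56
  after byte 3 (183): sum1=142, sum2=198
  after byte 4 (1): sum1=143, sum2=86
Checksum = sum2·256 + sum1 = 86·256 + 143 = 22159 = 0x568F.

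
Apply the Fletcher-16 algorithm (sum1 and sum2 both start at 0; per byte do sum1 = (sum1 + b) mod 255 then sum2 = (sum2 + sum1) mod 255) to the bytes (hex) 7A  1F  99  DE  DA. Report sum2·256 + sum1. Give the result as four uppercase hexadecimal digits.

46EC

Running sums (mod 255):
  after byte 0 (7A): sum1=122, sum2=122
  after byte 1 (1F): sum1=153, sum2=20
  after byte 2 (99): sum1=51, sum2=71
  after byte 3 (DE): sum1=18, sum2=89
  after byte 4 (DA): sum1=236, sum2=70
Checksum = sum2·256 + sum1 = 70·256 + 236 = 18156 = 0x46EC.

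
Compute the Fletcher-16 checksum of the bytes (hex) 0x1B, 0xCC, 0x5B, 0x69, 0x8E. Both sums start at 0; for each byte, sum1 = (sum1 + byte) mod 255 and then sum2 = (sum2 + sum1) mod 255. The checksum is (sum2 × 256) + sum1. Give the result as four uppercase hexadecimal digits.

2E3B

Running sums (mod 255):
  after byte 0 (0x1B): sum1=27, sum2=27
  after byte 1 (0xCC): sum1=231, sum2=3
  after byte 2 (0x5B): sum1=67, sum2=70
  after byte 3 (0x69): sum1=172, sum2=242
  after byte 4 (0x8E): sum1=59, sum2=46
Checksum = sum2·256 + sum1 = 46·256 + 59 = 11835 = 0x2E3B.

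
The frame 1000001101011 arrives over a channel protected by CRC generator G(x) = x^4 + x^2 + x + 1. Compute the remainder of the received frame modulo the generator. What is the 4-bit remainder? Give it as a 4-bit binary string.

Modulo-2 division of 1000001101011 by 10111:
  pos 0: 10000 XOR 10111 = 00111
  pos 2: 11101 XOR 10111 = 01010
  pos 3: 10101 XOR 10111 = 00010
  pos 6: 10010 XOR 10111 = 00101
  pos 8: 10111 XOR 10111 = 00000
Remainder = 0000 (zero — the frame passes the CRC check).

0000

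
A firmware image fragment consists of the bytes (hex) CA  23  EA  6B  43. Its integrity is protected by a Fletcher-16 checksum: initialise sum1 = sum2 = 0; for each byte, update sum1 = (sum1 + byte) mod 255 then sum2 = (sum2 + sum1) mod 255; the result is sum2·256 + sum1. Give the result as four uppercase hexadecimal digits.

Running sums (mod 255):
  after byte 0 (CA): sum1=202, sum2=202
  after byte 1 (23): sum1=237, sum2=184
  after byte 2 (EA): sum1=216, sum2=145
  after byte 3 (6B): sum1=68, sum2=213
  after byte 4 (43): sum1=135, sum2=93
Checksum = sum2·256 + sum1 = 93·256 + 135 = 23943 = 0x5D87.

5D87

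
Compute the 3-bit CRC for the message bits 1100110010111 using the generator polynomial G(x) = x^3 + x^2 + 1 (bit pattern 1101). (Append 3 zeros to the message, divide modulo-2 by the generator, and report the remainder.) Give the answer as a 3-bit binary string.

001

Append 3 zeros: 1100110010111000. Divide by 1101 (XOR where the leading bit is 1):
  pos 0: 1100 XOR 1101 = 0001
  pos 3: 1110 XOR 1101 = 0011
  pos 5: 1101 XOR 1101 = 0000
  pos 10: 1110 XOR 1101 = 0011
  pos 12: 1100 XOR 1101 = 0001
Remainder (last 3 bits) = 001. This is the CRC / FCS.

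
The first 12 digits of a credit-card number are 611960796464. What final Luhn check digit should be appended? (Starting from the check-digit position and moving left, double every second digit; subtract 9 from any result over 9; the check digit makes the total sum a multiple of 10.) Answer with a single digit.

Partial digits right→left: 4 6 4 6 9 7 0 6 9 1 1 6
Double every second digit counting from the check-digit position (so the 1st, 3rd, 5th, ... of the partial from the right).
  doubled (with −9 where >9): 8 8 9 0 9 2 → sum 36
  kept as-is: 6 6 7 6 1 6 → sum 32
Total = 36 + 32 = 68.
Check digit = (10 − (68 mod 10)) mod 10 = 2.

2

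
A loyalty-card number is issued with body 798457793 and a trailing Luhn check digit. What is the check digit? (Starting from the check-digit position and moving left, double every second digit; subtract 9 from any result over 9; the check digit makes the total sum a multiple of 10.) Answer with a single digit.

7

Partial digits right→left: 3 9 7 7 5 4 8 9 7
Double every second digit counting from the check-digit position (so the 1st, 3rd, 5th, ... of the partial from the right).
  doubled (with −9 where >9): 6 5 1 7 5 → sum 24
  kept as-is: 9 7 4 9 → sum 29
Total = 24 + 29 = 53.
Check digit = (10 − (53 mod 10)) mod 10 = 7.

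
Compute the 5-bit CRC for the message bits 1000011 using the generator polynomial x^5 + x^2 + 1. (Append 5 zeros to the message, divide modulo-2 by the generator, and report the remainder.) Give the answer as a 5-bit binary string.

01000

Append 5 zeros: 100001100000. Divide by 100101 (XOR where the leading bit is 1):
  pos 0: 100001 XOR 100101 = 000100
  pos 3: 100100 XOR 100101 = 000001
Remainder (last 5 bits) = 01000. This is the CRC / FCS.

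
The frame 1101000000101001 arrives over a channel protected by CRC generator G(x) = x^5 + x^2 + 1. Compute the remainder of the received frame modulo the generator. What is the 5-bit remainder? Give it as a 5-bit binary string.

Modulo-2 division of 1101000000101001 by 100101:
  pos 0: 110100 XOR 100101 = 010001
  pos 1: 100010 XOR 100101 = 000111
  pos 4: 111000 XOR 100101 = 011101
  pos 5: 111011 XOR 100101 = 011110
  pos 6: 111100 XOR 100101 = 011001
  pos 7: 110011 XOR 100101 = 010110
  pos 8: 101100 XOR 100101 = 001001
  pos 10: 100101 XOR 100101 = 000000
Remainder = 00000 (zero — the frame passes the CRC check).

00000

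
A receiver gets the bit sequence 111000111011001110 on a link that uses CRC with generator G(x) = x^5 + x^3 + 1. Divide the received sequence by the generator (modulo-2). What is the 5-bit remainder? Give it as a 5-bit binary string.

Modulo-2 division of 111000111011001110 by 101001:
  pos 0: 111000 XOR 101001 = 010001
  pos 1: 100011 XOR 101001 = 001010
  pos 3: 101011 XOR 101001 = 000010
  pos 7: 100110 XOR 101001 = 001111
  pos 9: 111101 XOR 101001 = 010100
  pos 10: 101001 XOR 101001 = 000000
Remainder = 00010 (nonzero — an error is detected).

00010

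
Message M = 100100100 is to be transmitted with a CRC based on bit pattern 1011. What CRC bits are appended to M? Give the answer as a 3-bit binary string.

011

Append 3 zeros: 100100100000. Divide by 1011 (XOR where the leading bit is 1):
  pos 0: 1001 XOR 1011 = 0010
  pos 2: 1000 XOR 1011 = 0011
  pos 4: 1110 XOR 1011 = 0101
  pos 5: 1010 XOR 1011 = 0001
  pos 8: 1000 XOR 1011 = 0011
Remainder (last 3 bits) = 011. This is the CRC / FCS.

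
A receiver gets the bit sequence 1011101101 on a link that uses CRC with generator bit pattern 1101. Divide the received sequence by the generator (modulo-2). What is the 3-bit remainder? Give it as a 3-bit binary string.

000

Modulo-2 division of 1011101101 by 1101:
  pos 0: 1011 XOR 1101 = 0110
  pos 1: 1101 XOR 1101 = 0000
  pos 6: 1101 XOR 1101 = 0000
Remainder = 000 (zero — the frame passes the CRC check).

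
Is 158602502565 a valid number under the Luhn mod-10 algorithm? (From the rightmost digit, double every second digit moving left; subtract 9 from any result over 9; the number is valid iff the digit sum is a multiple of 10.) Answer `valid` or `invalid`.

From the right, keep odd positions and double even positions (subtract 9 from any doubled value over 9):
  doubled (positions 2,4,...): 3 4 1 0 7 2 → sum 17
  kept (positions 1,3,...): 5 5 0 2 6 5 → sum 23
Total = 40.
40 mod 10 = 0, so the number is valid.

valid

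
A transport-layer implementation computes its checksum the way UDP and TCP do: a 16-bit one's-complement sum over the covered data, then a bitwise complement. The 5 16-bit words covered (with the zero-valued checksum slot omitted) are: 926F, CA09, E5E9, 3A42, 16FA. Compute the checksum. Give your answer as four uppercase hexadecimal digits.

6C60

One's-complement addition (fold any carry out of bit 15 back into bit 0):
  0x926F + 0xCA09 = 0x15C78 → wrap carry → 0x5C79
  0x5C79 + 0xE5E9 = 0x14262 → wrap carry → 0x4263
  0x4263 + 0x3A42 = 0x07CA5
  0x7CA5 + 0x16FA = 0x0939F
One's-complement sum = 0x939F.
Checksum = ~0x939F & 0xFFFF = 0x6C60.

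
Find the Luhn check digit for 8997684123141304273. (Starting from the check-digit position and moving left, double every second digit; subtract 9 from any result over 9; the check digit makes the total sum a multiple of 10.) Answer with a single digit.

9

Partial digits right→left: 3 7 2 4 0 3 1 4 1 3 2 1 4 8 6 7 9 9 8
Double every second digit counting from the check-digit position (so the 1st, 3rd, 5th, ... of the partial from the right).
  doubled (with −9 where >9): 6 4 0 2 2 4 8 3 9 7 → sum 45
  kept as-is: 7 4 3 4 3 1 8 7 9 → sum 46
Total = 45 + 46 = 91.
Check digit = (10 − (91 mod 10)) mod 10 = 9.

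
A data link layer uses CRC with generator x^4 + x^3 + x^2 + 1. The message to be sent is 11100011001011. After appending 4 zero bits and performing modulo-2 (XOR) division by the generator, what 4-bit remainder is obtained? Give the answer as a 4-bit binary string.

0000

Append 4 zeros: 111000110010110000. Divide by 11101 (XOR where the leading bit is 1):
  pos 0: 11100 XOR 11101 = 00001
  pos 4: 10110 XOR 11101 = 01011
  pos 5: 10110 XOR 11101 = 01011
  pos 6: 10111 XOR 11101 = 01010
  pos 7: 10100 XOR 11101 = 01001
  pos 8: 10011 XOR 11101 = 01110
  pos 9: 11101 XOR 11101 = 00000
Remainder (last 4 bits) = 0000. This is the CRC / FCS.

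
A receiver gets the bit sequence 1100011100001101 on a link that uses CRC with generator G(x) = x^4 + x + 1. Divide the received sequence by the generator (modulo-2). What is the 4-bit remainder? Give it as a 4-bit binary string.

Modulo-2 division of 1100011100001101 by 10011:
  pos 0: 11000 XOR 10011 = 01011
  pos 1: 10111 XOR 10011 = 00100
  pos 3: 10011 XOR 10011 = 00000
Remainder = 1101 (nonzero — an error is detected).

1101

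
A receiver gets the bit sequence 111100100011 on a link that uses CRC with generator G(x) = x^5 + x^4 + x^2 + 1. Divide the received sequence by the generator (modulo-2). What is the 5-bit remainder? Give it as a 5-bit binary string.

Modulo-2 division of 111100100011 by 110101:
  pos 0: 111100 XOR 110101 = 001001
  pos 2: 100110 XOR 110101 = 010011
  pos 3: 100110 XOR 110101 = 010011
  pos 4: 100110 XOR 110101 = 010011
  pos 5: 100111 XOR 110101 = 010010
  pos 6: 100101 XOR 110101 = 010000
Remainder = 10000 (nonzero — an error is detected).

10000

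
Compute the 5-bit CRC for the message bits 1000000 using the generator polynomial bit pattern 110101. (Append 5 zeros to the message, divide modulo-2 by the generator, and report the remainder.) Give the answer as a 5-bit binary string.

Append 5 zeros: 100000000000. Divide by 110101 (XOR where the leading bit is 1):
  pos 0: 100000 XOR 110101 = 010101
  pos 1: 101010 XOR 110101 = 011111
  pos 2: 111110 XOR 110101 = 001011
  pos 4: 101100 XOR 110101 = 011001
  pos 5: 110010 XOR 110101 = 000111
Remainder (last 5 bits) = 01110. This is the CRC / FCS.

01110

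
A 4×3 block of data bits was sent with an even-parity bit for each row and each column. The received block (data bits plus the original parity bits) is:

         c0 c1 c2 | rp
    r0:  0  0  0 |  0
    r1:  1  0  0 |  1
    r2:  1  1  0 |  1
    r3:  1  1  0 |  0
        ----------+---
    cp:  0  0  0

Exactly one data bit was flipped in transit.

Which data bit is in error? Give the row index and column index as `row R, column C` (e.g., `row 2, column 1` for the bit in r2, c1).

Recompute each row's even parity and compare to rp:
  r0: data parity 0, sent rp 0 → ok
  r1: data parity 1, sent rp 1 → ok
  r2: data parity 0, sent rp 1 → mismatch
  r3: data parity 0, sent rp 0 → ok
Recompute each column's even parity and compare to cp:
  c0: data parity 1, sent cp 0 → mismatch
  c1: data parity 0, sent cp 0 → ok
  c2: data parity 0, sent cp 0 → ok
Exactly one row (r2) and one column (c0) fail → the flipped bit is at their intersection.

row 2, column 0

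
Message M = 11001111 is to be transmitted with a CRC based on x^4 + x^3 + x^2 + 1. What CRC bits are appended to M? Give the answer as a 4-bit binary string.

0000

Append 4 zeros: 110011110000. Divide by 11101 (XOR where the leading bit is 1):
  pos 0: 11001 XOR 11101 = 00100
  pos 2: 10011 XOR 11101 = 01110
  pos 3: 11101 XOR 11101 = 00000
Remainder (last 4 bits) = 0000. This is the CRC / FCS.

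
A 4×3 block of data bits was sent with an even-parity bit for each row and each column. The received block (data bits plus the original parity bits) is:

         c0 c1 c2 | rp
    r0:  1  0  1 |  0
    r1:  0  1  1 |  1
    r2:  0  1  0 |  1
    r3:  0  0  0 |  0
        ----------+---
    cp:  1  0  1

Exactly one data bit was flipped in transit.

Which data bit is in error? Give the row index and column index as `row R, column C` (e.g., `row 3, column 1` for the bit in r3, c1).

Recompute each row's even parity and compare to rp:
  r0: data parity 0, sent rp 0 → ok
  r1: data parity 0, sent rp 1 → mismatch
  r2: data parity 1, sent rp 1 → ok
  r3: data parity 0, sent rp 0 → ok
Recompute each column's even parity and compare to cp:
  c0: data parity 1, sent cp 1 → ok
  c1: data parity 0, sent cp 0 → ok
  c2: data parity 0, sent cp 1 → mismatch
Exactly one row (r1) and one column (c2) fail → the flipped bit is at their intersection.

row 1, column 2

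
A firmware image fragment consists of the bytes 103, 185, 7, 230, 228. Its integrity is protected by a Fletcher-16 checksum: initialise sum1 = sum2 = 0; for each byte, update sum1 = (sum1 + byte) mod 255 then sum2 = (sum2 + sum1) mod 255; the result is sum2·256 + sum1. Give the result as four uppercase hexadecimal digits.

Running sums (mod 255):
  after byte 0 (103): sum1=103, sum2=103
  after byte 1 (185): sum1=33, sum2=136
  after byte 2 (7): sum1=40, sum2=176
  after byte 3 (230): sum1=15, sum2=191
  after byte 4 (228): sum1=243, sum2=179
Checksum = sum2·256 + sum1 = 179·256 + 243 = 46067 = 0xB3F3.

B3F3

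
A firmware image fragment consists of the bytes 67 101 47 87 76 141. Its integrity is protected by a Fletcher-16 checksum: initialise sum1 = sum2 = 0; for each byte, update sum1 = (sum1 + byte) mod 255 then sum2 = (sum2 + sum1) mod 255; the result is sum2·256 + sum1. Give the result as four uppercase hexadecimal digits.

Running sums (mod 255):
  after byte 0 (67): sum1=67, sum2=67
  after byte 1 (101): sum1=168, sum2=235
  after byte 2 (47): sum1=215, sum2=195
  after byte 3 (87): sum1=47, sum2=242
  after byte 4 (76): sum1=123, sum2=110
  after byte 5 (141): sum1=9, sum2=119
Checksum = sum2·256 + sum1 = 119·256 + 9 = 30473 = 0x7709.

7709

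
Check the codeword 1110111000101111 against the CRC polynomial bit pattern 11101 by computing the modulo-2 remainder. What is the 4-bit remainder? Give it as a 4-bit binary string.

0100

Modulo-2 division of 1110111000101111 by 11101:
  pos 0: 11101 XOR 11101 = 00000
  pos 5: 11000 XOR 11101 = 00101
  pos 7: 10110 XOR 11101 = 01011
  pos 8: 10111 XOR 11101 = 01010
  pos 9: 10101 XOR 11101 = 01000
  pos 10: 10001 XOR 11101 = 01100
  pos 11: 11001 XOR 11101 = 00100
Remainder = 0100 (nonzero — an error is detected).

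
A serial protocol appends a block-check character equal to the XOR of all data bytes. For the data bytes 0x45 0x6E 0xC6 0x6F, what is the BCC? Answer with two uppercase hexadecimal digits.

82

XOR the bytes together:
  start with 0x45
  0x45 ⊕ 0x6E = 0x2B
  0x2B ⊕ 0xC6 = 0xED
  0xED ⊕ 0x6F = 0x82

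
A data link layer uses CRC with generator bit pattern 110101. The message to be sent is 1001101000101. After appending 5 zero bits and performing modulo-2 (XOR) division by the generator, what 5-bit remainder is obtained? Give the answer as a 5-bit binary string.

Append 5 zeros: 100110100010100000. Divide by 110101 (XOR where the leading bit is 1):
  pos 0: 100110 XOR 110101 = 010011
  pos 1: 100111 XOR 110101 = 010010
  pos 2: 100100 XOR 110101 = 010001
  pos 3: 100010 XOR 110101 = 010111
  pos 4: 101110 XOR 110101 = 011011
  pos 5: 110111 XOR 110101 = 000010
  pos 9: 100100 XOR 110101 = 010001
  pos 10: 100010 XOR 110101 = 010111
  pos 11: 101110 XOR 110101 = 011011
  pos 12: 110110 XOR 110101 = 000011
Remainder (last 5 bits) = 00011. This is the CRC / FCS.

00011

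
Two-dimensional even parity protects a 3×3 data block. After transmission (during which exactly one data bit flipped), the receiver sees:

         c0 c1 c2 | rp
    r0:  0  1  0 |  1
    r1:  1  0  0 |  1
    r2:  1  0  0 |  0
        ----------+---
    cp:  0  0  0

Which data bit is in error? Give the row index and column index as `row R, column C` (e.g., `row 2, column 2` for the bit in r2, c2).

Recompute each row's even parity and compare to rp:
  r0: data parity 1, sent rp 1 → ok
  r1: data parity 1, sent rp 1 → ok
  r2: data parity 1, sent rp 0 → mismatch
Recompute each column's even parity and compare to cp:
  c0: data parity 0, sent cp 0 → ok
  c1: data parity 1, sent cp 0 → mismatch
  c2: data parity 0, sent cp 0 → ok
Exactly one row (r2) and one column (c1) fail → the flipped bit is at their intersection.

row 2, column 1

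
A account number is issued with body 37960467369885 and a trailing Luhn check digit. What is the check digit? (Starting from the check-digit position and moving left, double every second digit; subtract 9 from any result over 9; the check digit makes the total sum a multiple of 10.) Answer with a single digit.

Partial digits right→left: 5 8 8 9 6 3 7 6 4 0 6 9 7 3
Double every second digit counting from the check-digit position (so the 1st, 3rd, 5th, ... of the partial from the right).
  doubled (with −9 where >9): 1 7 3 5 8 3 5 → sum 32
  kept as-is: 8 9 3 6 0 9 3 → sum 38
Total = 32 + 38 = 70.
Check digit = (10 − (70 mod 10)) mod 10 = 0.

0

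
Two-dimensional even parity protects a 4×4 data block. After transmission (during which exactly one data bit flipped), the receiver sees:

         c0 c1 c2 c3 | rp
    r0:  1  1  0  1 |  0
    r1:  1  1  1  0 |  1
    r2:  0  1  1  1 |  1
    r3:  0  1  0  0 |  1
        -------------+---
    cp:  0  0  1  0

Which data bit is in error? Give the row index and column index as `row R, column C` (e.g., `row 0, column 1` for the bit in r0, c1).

Recompute each row's even parity and compare to rp:
  r0: data parity 1, sent rp 0 → mismatch
  r1: data parity 1, sent rp 1 → ok
  r2: data parity 1, sent rp 1 → ok
  r3: data parity 1, sent rp 1 → ok
Recompute each column's even parity and compare to cp:
  c0: data parity 0, sent cp 0 → ok
  c1: data parity 0, sent cp 0 → ok
  c2: data parity 0, sent cp 1 → mismatch
  c3: data parity 0, sent cp 0 → ok
Exactly one row (r0) and one column (c2) fail → the flipped bit is at their intersection.

row 0, column 2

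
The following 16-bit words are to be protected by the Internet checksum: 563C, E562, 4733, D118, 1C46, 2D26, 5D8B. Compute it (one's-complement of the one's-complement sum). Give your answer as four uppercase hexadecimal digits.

051D

One's-complement addition (fold any carry out of bit 15 back into bit 0):
  0x563C + 0xE562 = 0x13B9E → wrap carry → 0x3B9F
  0x3B9F + 0x4733 = 0x082D2
  0x82D2 + 0xD118 = 0x153EA → wrap carry → 0x53EB
  0x53EB + 0x1C46 = 0x07031
  0x7031 + 0x2D26 = 0x09D57
  0x9D57 + 0x5D8B = 0x0FAE2
One's-complement sum = 0xFAE2.
Checksum = ~0xFAE2 & 0xFFFF = 0x051D.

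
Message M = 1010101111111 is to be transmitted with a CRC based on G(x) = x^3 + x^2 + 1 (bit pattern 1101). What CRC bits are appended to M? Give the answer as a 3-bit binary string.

011

Append 3 zeros: 1010101111111000. Divide by 1101 (XOR where the leading bit is 1):
  pos 0: 1010 XOR 1101 = 0111
  pos 1: 1111 XOR 1101 = 0010
  pos 3: 1001 XOR 1101 = 0100
  pos 4: 1001 XOR 1101 = 0100
  pos 5: 1001 XOR 1101 = 0100
  pos 6: 1001 XOR 1101 = 0100
  pos 7: 1001 XOR 1101 = 0100
  pos 8: 1001 XOR 1101 = 0100
  pos 9: 1001 XOR 1101 = 0100
  pos 10: 1000 XOR 1101 = 0101
  pos 11: 1010 XOR 1101 = 0111
  pos 12: 1110 XOR 1101 = 0011
Remainder (last 3 bits) = 011. This is the CRC / FCS.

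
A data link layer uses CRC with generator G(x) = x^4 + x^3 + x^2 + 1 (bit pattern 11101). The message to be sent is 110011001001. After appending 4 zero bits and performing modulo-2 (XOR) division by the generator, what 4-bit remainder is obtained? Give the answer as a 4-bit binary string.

Append 4 zeros: 1100110010010000. Divide by 11101 (XOR where the leading bit is 1):
  pos 0: 11001 XOR 11101 = 00100
  pos 2: 10010 XOR 11101 = 01111
  pos 3: 11110 XOR 11101 = 00011
  pos 6: 11100 XOR 11101 = 00001
  pos 10: 11000 XOR 11101 = 00101
Remainder (last 4 bits) = 1010. This is the CRC / FCS.

1010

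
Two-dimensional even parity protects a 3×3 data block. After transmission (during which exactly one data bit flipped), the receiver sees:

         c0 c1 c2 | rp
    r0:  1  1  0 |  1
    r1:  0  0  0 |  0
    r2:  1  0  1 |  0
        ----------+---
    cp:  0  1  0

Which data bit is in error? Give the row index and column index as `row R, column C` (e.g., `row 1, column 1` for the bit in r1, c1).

row 0, column 2

Recompute each row's even parity and compare to rp:
  r0: data parity 0, sent rp 1 → mismatch
  r1: data parity 0, sent rp 0 → ok
  r2: data parity 0, sent rp 0 → ok
Recompute each column's even parity and compare to cp:
  c0: data parity 0, sent cp 0 → ok
  c1: data parity 1, sent cp 1 → ok
  c2: data parity 1, sent cp 0 → mismatch
Exactly one row (r0) and one column (c2) fail → the flipped bit is at their intersection.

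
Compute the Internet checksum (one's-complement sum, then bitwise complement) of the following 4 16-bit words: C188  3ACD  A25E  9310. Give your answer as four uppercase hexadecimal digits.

One's-complement addition (fold any carry out of bit 15 back into bit 0):
  0xC188 + 0x3ACD = 0x0FC55
  0xFC55 + 0xA25E = 0x19EB3 → wrap carry → 0x9EB4
  0x9EB4 + 0x9310 = 0x131C4 → wrap carry → 0x31C5
One's-complement sum = 0x31C5.
Checksum = ~0x31C5 & 0xFFFF = 0xCE3A.

CE3A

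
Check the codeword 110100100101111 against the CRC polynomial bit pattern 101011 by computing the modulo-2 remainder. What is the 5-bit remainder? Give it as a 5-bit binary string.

Modulo-2 division of 110100100101111 by 101011:
  pos 0: 110100 XOR 101011 = 011111
  pos 1: 111111 XOR 101011 = 010100
  pos 2: 101000 XOR 101011 = 000011
  pos 6: 110101 XOR 101011 = 011110
  pos 7: 111101 XOR 101011 = 010110
  pos 8: 101101 XOR 101011 = 000110
Remainder = 01101 (nonzero — an error is detected).

01101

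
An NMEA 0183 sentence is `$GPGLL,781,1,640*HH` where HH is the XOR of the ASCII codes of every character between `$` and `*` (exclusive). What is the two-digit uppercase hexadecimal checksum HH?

XOR the ASCII codes of the payload characters:
  'G' = 0x47 → acc = 0x47
  'P' = 0x50 → acc = 0x17
  'G' = 0x47 → acc = 0x50
  'L' = 0x4C → acc = 0x1C
  'L' = 0x4C → acc = 0x50
  ',' = 0x2C → acc = 0x7C
  '7' = 0x37 → acc = 0x4B
  '8' = 0x38 → acc = 0x73
  '1' = 0x31 → acc = 0x42
  ',' = 0x2C → acc = 0x6E
  '1' = 0x31 → acc = 0x5F
  ',' = 0x2C → acc = 0x73
  '6' = 0x36 → acc = 0x45
  '4' = 0x34 → acc = 0x71
  '0' = 0x30 → acc = 0x41
Checksum = 0x41.

41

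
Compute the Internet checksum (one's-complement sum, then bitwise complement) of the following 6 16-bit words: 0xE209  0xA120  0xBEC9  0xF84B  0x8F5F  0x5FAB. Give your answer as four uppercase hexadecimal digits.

D6B4

One's-complement addition (fold any carry out of bit 15 back into bit 0):
  0xE209 + 0xA120 = 0x18329 → wrap carry → 0x832A
  0x832A + 0xBEC9 = 0x141F3 → wrap carry → 0x41F4
  0x41F4 + 0xF84B = 0x13A3F → wrap carry → 0x3A40
  0x3A40 + 0x8F5F = 0x0C99F
  0xC99F + 0x5FAB = 0x1294A → wrap carry → 0x294B
One's-complement sum = 0x294B.
Checksum = ~0x294B & 0xFFFF = 0xD6B4.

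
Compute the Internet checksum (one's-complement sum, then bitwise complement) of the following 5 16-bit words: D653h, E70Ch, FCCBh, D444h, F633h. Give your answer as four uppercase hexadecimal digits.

7B5A

One's-complement addition (fold any carry out of bit 15 back into bit 0):
  0xD653 + 0xE70C = 0x1BD5F → wrap carry → 0xBD60
  0xBD60 + 0xFCCB = 0x1BA2B → wrap carry → 0xBA2C
  0xBA2C + 0xD444 = 0x18E70 → wrap carry → 0x8E71
  0x8E71 + 0xF633 = 0x184A4 → wrap carry → 0x84A5
One's-complement sum = 0x84A5.
Checksum = ~0x84A5 & 0xFFFF = 0x7B5A.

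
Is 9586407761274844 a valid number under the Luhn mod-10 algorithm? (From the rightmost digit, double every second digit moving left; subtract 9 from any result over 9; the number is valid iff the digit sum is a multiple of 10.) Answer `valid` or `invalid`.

From the right, keep odd positions and double even positions (subtract 9 from any doubled value over 9):
  doubled (positions 2,4,...): 8 8 4 3 5 8 7 9 → sum 52
  kept (positions 1,3,...): 4 8 7 1 7 0 6 5 → sum 38
Total = 90.
90 mod 10 = 0, so the number is valid.

valid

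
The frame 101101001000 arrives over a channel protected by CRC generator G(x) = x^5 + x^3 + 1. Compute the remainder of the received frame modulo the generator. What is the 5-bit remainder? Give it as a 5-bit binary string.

Modulo-2 division of 101101001000 by 101001:
  pos 0: 101101 XOR 101001 = 000100
  pos 3: 100001 XOR 101001 = 001000
  pos 5: 100000 XOR 101001 = 001001
Remainder = 10010 (nonzero — an error is detected).

10010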